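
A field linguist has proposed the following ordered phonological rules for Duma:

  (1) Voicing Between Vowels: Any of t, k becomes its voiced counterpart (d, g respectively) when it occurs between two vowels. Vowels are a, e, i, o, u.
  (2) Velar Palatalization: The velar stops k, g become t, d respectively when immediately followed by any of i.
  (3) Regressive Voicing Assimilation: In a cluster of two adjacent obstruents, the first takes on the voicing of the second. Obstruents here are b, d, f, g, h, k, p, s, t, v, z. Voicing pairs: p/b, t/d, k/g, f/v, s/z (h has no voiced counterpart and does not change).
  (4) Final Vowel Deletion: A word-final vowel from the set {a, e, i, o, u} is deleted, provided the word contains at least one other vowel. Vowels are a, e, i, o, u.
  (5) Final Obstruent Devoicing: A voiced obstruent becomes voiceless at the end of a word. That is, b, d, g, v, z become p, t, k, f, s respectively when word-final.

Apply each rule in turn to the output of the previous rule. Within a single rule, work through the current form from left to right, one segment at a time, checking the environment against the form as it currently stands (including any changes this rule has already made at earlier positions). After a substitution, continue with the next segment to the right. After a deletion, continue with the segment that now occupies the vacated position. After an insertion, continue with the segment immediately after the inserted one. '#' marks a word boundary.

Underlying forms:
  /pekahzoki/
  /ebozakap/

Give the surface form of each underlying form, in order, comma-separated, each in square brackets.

[pegahzot], [ebozagap]

/pekahzoki/:
  (1) Voicing Between Vowels: [pekahzoki] → [pegahzogi]
  (2) Velar Palatalization: [pegahzogi] → [pegahzodi]
  (3) Regressive Voicing Assimilation: no change — [pegahzodi]
  (4) Final Vowel Deletion: [pegahzodi] → [pegahzod]
  (5) Final Obstruent Devoicing: [pegahzod] → [pegahzot]
/ebozakap/:
  (1) Voicing Between Vowels: [ebozakap] → [ebozagap]
  (2) Velar Palatalization: no change — [ebozagap]
  (3) Regressive Voicing Assimilation: no change — [ebozagap]
  (4) Final Vowel Deletion: no change — [ebozagap]
  (5) Final Obstruent Devoicing: no change — [ebozagap]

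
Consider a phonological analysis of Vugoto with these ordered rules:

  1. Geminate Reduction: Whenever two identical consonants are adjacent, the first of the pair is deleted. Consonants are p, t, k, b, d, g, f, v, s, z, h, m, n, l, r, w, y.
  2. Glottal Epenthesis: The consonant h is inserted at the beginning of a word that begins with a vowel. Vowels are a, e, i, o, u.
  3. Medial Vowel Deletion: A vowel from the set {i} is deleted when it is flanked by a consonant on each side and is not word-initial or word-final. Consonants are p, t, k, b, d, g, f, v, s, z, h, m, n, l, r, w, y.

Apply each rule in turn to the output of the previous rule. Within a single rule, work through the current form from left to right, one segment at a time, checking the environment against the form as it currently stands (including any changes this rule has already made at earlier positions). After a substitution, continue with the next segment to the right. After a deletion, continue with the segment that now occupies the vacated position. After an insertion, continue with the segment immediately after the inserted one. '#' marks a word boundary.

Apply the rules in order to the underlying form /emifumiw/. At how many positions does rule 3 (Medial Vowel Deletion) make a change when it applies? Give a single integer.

1 Geminate Reduction: no change — [emifumiw]
2 Glottal Epenthesis: [emifumiw] → [hemifumiw]
3 Medial Vowel Deletion: [hemifumiw] → [hemfumw]
Rule 3 changed 2 position(s).

2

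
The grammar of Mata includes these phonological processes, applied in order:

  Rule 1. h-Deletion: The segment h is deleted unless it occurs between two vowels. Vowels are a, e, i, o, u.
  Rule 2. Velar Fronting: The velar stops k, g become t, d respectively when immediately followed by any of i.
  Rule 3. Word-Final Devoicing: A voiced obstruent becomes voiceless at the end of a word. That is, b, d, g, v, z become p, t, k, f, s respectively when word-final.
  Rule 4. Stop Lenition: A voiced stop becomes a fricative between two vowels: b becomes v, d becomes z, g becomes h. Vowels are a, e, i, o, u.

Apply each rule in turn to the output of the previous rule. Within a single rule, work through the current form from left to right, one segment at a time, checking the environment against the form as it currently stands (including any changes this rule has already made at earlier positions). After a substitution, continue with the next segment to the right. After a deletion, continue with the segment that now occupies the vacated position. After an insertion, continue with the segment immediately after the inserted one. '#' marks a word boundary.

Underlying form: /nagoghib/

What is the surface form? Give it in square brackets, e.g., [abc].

Rule 1 h-Deletion: [nagoghib] → [nagogib]
Rule 2 Velar Fronting: [nagogib] → [nagodib]
Rule 3 Word-Final Devoicing: [nagodib] → [nagodip]
Rule 4 Stop Lenition: [nagodip] → [nahozip]

[nahozip]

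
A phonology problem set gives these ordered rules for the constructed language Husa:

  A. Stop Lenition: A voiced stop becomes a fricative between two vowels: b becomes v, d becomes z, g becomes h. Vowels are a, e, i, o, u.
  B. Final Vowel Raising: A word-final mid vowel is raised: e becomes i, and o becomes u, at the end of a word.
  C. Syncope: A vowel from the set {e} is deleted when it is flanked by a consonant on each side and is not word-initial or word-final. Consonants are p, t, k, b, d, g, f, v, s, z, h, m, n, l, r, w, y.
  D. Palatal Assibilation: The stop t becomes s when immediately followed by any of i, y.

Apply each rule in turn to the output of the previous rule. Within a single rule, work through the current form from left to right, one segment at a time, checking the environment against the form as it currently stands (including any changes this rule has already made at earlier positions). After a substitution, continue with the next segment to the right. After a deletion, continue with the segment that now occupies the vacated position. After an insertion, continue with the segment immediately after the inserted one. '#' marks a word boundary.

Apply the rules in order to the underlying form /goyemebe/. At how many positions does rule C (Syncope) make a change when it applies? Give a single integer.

A Stop Lenition: [goyemebe] → [goyemeve]
B Final Vowel Raising: [goyemeve] → [goyemevi]
C Syncope: [goyemevi] → [goymvi]
D Palatal Assibilation: no change — [goymvi]
Rule C changed 2 position(s).

2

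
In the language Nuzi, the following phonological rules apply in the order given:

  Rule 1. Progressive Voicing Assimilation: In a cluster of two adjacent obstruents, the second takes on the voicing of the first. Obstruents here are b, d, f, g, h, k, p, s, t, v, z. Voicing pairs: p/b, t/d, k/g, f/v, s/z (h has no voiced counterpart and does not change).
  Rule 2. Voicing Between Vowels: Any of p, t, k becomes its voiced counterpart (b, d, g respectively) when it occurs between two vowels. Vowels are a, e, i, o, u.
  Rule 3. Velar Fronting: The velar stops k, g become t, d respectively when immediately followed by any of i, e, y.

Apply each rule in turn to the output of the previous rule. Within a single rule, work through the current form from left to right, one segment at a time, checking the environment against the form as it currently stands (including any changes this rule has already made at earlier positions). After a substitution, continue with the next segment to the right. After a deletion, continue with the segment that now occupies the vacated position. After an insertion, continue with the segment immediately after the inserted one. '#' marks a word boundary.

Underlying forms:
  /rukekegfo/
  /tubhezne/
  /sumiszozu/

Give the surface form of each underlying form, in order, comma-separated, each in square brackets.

/rukekegfo/:
  Rule 1 Progressive Voicing Assimilation: [rukekegfo] → [rukekegvo]
  Rule 2 Voicing Between Vowels: [rukekegvo] → [rugegegvo]
  Rule 3 Velar Fronting: [rugegegvo] → [rudedegvo]
/tubhezne/:
  Rule 1 Progressive Voicing Assimilation: no change — [tubhezne]
  Rule 2 Voicing Between Vowels: no change — [tubhezne]
  Rule 3 Velar Fronting: no change — [tubhezne]
/sumiszozu/:
  Rule 1 Progressive Voicing Assimilation: [sumiszozu] → [sumissozu]
  Rule 2 Voicing Between Vowels: no change — [sumissozu]
  Rule 3 Velar Fronting: no change — [sumissozu]

[rudedegvo], [tubhezne], [sumissozu]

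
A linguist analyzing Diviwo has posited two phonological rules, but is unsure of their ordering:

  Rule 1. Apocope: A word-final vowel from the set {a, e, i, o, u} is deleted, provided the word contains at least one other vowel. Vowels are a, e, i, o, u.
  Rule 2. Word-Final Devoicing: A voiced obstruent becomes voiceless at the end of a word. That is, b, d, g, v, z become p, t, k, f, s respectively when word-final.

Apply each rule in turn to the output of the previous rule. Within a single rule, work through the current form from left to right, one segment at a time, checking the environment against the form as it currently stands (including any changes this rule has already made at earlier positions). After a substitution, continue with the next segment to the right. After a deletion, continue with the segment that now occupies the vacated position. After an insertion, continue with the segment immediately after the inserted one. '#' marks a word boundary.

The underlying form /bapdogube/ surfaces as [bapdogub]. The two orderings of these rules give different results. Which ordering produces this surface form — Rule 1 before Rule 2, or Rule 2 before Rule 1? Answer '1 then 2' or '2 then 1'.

2 then 1

Order 1 then 2:
  1 Apocope: [bapdogube] → [bapdogub]
  2 Word-Final Devoicing: [bapdogub] → [bapdogup]
  result: [bapdogup]
Order 2 then 1:
  2 Word-Final Devoicing: no change — [bapdogube]
  1 Apocope: [bapdogube] → [bapdogub]
  result: [bapdogub]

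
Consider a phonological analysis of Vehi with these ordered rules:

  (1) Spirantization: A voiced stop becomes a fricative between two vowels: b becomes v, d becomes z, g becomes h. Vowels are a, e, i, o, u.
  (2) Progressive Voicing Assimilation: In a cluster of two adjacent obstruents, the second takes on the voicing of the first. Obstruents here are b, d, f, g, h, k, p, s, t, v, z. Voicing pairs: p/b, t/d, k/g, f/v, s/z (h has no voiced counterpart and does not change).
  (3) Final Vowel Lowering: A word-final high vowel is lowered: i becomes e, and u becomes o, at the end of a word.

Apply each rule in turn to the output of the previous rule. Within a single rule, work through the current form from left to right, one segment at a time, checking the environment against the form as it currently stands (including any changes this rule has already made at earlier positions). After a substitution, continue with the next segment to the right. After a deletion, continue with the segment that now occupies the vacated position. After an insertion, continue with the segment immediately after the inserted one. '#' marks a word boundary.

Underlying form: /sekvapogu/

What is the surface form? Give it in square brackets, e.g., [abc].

[sekfapoho]

(1) Spirantization: [sekvapogu] → [sekvapohu]
(2) Progressive Voicing Assimilation: [sekvapohu] → [sekfapohu]
(3) Final Vowel Lowering: [sekfapohu] → [sekfapoho]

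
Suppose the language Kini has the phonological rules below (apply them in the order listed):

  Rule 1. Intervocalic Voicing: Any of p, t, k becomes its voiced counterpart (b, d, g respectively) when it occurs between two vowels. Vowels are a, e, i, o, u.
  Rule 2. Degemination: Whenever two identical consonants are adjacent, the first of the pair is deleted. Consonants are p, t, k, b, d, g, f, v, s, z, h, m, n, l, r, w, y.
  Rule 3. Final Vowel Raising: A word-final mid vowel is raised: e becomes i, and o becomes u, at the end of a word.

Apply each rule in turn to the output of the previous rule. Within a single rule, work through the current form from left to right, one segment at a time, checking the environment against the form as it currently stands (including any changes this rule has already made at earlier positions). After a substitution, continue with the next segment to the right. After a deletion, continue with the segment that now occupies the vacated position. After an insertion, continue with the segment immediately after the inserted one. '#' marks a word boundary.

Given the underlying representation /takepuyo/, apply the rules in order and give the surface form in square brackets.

Rule 1 Intervocalic Voicing: [takepuyo] → [tagebuyo]
Rule 2 Degemination: no change — [tagebuyo]
Rule 3 Final Vowel Raising: [tagebuyo] → [tagebuyu]

[tagebuyu]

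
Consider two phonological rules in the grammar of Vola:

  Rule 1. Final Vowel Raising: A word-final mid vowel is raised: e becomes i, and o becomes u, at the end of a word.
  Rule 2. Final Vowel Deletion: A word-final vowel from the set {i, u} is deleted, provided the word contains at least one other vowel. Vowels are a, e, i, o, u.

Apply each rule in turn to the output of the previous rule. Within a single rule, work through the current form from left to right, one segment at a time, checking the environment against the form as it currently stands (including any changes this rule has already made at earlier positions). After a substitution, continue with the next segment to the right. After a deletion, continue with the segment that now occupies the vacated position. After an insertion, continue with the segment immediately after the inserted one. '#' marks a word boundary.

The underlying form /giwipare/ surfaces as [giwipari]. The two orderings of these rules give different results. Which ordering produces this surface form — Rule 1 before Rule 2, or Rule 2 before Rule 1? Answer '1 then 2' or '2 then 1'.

Order 1 then 2:
  1 Final Vowel Raising: [giwipare] → [giwipari]
  2 Final Vowel Deletion: [giwipari] → [giwipar]
  result: [giwipar]
Order 2 then 1:
  2 Final Vowel Deletion: no change — [giwipare]
  1 Final Vowel Raising: [giwipare] → [giwipari]
  result: [giwipari]

2 then 1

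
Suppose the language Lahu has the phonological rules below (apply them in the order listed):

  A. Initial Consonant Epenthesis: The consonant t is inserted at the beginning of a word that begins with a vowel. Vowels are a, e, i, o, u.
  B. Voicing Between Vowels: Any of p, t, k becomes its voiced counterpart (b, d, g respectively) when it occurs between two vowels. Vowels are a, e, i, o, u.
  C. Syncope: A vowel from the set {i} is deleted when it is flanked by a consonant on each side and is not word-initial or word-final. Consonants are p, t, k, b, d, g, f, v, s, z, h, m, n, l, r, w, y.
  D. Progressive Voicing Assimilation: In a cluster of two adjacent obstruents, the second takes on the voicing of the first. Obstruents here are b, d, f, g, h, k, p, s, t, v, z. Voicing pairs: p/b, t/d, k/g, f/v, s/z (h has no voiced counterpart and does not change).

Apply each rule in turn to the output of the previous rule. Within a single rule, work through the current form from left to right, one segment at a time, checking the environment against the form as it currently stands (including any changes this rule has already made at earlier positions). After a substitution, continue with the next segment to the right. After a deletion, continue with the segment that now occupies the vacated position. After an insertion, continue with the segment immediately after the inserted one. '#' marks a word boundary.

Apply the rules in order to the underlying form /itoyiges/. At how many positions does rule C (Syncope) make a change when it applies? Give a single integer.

2

A Initial Consonant Epenthesis: [itoyiges] → [titoyiges]
B Voicing Between Vowels: [titoyiges] → [tidoyiges]
C Syncope: [tidoyiges] → [tdoyges]
D Progressive Voicing Assimilation: [tdoyges] → [ttoyges]
Rule C changed 2 position(s).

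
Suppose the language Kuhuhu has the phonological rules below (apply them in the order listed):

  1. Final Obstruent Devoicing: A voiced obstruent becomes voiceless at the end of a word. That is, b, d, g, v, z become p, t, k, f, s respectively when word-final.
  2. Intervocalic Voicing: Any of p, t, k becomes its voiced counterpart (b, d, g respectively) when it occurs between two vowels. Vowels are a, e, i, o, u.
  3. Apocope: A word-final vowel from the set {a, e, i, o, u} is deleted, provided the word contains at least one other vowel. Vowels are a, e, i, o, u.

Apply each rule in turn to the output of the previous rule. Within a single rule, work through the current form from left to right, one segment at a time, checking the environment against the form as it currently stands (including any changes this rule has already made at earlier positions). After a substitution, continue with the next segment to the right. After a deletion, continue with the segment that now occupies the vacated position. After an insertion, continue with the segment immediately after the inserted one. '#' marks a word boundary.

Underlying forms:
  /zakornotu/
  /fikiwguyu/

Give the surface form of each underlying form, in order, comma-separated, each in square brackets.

[zagornod], [figiwguy]

/zakornotu/:
  1 Final Obstruent Devoicing: no change — [zakornotu]
  2 Intervocalic Voicing: [zakornotu] → [zagornodu]
  3 Apocope: [zagornodu] → [zagornod]
/fikiwguyu/:
  1 Final Obstruent Devoicing: no change — [fikiwguyu]
  2 Intervocalic Voicing: [fikiwguyu] → [figiwguyu]
  3 Apocope: [figiwguyu] → [figiwguy]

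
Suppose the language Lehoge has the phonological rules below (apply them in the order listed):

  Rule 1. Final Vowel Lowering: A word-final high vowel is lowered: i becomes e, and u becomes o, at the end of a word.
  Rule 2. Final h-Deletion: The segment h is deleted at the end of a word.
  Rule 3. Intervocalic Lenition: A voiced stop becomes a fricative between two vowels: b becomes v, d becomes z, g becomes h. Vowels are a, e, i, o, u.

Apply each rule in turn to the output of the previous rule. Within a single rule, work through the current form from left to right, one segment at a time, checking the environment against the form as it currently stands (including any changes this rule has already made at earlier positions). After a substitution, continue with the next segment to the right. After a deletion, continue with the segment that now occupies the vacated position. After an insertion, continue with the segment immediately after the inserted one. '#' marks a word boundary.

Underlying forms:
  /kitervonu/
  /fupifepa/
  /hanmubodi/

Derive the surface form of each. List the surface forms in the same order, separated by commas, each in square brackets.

/kitervonu/:
  Rule 1 Final Vowel Lowering: [kitervonu] → [kitervono]
  Rule 2 Final h-Deletion: no change — [kitervono]
  Rule 3 Intervocalic Lenition: no change — [kitervono]
/fupifepa/:
  Rule 1 Final Vowel Lowering: no change — [fupifepa]
  Rule 2 Final h-Deletion: no change — [fupifepa]
  Rule 3 Intervocalic Lenition: no change — [fupifepa]
/hanmubodi/:
  Rule 1 Final Vowel Lowering: [hanmubodi] → [hanmubode]
  Rule 2 Final h-Deletion: no change — [hanmubode]
  Rule 3 Intervocalic Lenition: [hanmubode] → [hanmuvoze]

[kitervono], [fupifepa], [hanmuvoze]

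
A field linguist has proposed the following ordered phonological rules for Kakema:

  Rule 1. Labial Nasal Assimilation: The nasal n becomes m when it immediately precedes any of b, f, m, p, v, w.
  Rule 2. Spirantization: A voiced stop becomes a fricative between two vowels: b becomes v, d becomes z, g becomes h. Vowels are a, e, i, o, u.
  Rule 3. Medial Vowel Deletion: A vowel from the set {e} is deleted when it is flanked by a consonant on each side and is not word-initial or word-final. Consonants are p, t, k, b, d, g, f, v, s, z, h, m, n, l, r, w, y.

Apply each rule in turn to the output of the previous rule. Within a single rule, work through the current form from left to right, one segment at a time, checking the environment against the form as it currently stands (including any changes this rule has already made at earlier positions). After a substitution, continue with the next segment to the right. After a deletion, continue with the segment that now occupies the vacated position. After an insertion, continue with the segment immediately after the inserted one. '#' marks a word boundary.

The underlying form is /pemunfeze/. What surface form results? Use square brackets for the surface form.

Rule 1 Labial Nasal Assimilation: [pemunfeze] → [pemumfeze]
Rule 2 Spirantization: no change — [pemumfeze]
Rule 3 Medial Vowel Deletion: [pemumfeze] → [pmumfze]

[pmumfze]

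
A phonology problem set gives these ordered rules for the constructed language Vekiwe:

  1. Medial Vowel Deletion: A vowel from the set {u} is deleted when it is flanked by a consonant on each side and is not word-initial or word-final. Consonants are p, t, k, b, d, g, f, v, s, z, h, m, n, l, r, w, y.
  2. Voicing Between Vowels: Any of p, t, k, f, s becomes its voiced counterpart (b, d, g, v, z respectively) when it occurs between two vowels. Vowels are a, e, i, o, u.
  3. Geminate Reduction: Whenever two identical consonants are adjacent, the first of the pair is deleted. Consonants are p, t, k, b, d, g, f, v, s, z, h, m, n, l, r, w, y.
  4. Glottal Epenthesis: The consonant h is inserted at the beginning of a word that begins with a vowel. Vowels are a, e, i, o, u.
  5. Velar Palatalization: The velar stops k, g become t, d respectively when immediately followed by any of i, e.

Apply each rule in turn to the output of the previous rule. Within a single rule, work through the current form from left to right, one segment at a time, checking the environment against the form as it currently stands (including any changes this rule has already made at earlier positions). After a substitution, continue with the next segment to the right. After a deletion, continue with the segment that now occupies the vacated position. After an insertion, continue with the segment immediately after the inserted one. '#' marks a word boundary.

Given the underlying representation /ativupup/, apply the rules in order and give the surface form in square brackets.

1 Medial Vowel Deletion: [ativupup] → [ativpp]
2 Voicing Between Vowels: [ativpp] → [adivpp]
3 Geminate Reduction: [adivpp] → [adivp]
4 Glottal Epenthesis: [adivp] → [hadivp]
5 Velar Palatalization: no change — [hadivp]

[hadivp]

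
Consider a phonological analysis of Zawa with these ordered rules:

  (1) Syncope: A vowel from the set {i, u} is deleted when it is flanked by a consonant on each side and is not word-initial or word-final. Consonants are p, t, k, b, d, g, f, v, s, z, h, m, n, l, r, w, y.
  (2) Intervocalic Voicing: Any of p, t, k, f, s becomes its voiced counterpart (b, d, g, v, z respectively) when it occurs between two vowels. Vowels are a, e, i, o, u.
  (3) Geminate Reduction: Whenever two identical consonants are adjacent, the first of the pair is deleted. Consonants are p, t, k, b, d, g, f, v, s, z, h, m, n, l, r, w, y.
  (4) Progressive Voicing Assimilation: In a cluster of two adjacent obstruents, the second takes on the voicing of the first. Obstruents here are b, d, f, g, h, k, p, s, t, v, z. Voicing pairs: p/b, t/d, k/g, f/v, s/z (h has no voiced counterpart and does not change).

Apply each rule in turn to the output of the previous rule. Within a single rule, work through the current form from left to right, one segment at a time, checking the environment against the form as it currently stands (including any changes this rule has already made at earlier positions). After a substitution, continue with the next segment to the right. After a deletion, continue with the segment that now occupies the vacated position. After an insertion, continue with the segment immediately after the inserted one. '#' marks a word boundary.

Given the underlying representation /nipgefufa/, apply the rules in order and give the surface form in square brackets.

(1) Syncope: [nipgefufa] → [npgeffa]
(2) Intervocalic Voicing: no change — [npgeffa]
(3) Geminate Reduction: [npgeffa] → [npgefa]
(4) Progressive Voicing Assimilation: [npgefa] → [npkefa]

[npkefa]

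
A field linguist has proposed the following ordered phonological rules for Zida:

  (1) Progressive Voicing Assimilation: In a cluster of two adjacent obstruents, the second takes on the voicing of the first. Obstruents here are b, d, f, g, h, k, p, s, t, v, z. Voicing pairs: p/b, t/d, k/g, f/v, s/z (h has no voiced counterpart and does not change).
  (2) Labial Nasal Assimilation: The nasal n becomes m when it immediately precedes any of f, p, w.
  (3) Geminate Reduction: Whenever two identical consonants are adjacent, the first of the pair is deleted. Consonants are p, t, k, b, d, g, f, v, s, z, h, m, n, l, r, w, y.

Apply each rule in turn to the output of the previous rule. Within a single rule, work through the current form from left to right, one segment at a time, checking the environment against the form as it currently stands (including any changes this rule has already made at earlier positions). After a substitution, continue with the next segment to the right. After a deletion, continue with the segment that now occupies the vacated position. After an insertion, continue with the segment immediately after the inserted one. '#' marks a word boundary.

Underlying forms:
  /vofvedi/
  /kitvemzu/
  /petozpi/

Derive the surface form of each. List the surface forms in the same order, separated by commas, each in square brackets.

[vofedi], [kitfemzu], [petozbi]

/vofvedi/:
  (1) Progressive Voicing Assimilation: [vofvedi] → [voffedi]
  (2) Labial Nasal Assimilation: no change — [voffedi]
  (3) Geminate Reduction: [voffedi] → [vofedi]
/kitvemzu/:
  (1) Progressive Voicing Assimilation: [kitvemzu] → [kitfemzu]
  (2) Labial Nasal Assimilation: no change — [kitfemzu]
  (3) Geminate Reduction: no change — [kitfemzu]
/petozpi/:
  (1) Progressive Voicing Assimilation: [petozpi] → [petozbi]
  (2) Labial Nasal Assimilation: no change — [petozbi]
  (3) Geminate Reduction: no change — [petozbi]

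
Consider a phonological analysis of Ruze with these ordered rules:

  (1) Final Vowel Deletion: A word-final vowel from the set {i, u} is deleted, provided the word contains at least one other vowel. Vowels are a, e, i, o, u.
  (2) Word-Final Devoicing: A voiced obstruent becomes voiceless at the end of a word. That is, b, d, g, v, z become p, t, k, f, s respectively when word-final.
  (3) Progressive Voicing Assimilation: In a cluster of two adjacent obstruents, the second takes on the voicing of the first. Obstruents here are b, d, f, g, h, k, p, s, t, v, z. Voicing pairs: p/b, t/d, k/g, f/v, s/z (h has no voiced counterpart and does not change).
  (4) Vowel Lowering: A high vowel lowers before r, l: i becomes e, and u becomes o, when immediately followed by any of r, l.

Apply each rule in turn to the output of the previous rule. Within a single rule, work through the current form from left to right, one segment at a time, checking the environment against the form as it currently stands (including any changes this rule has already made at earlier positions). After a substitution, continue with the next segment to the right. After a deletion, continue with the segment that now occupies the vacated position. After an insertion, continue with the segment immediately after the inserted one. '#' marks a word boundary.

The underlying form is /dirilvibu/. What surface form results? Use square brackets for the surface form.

(1) Final Vowel Deletion: [dirilvibu] → [dirilvib]
(2) Word-Final Devoicing: [dirilvib] → [dirilvip]
(3) Progressive Voicing Assimilation: no change — [dirilvip]
(4) Vowel Lowering: [dirilvip] → [derelvip]

[derelvip]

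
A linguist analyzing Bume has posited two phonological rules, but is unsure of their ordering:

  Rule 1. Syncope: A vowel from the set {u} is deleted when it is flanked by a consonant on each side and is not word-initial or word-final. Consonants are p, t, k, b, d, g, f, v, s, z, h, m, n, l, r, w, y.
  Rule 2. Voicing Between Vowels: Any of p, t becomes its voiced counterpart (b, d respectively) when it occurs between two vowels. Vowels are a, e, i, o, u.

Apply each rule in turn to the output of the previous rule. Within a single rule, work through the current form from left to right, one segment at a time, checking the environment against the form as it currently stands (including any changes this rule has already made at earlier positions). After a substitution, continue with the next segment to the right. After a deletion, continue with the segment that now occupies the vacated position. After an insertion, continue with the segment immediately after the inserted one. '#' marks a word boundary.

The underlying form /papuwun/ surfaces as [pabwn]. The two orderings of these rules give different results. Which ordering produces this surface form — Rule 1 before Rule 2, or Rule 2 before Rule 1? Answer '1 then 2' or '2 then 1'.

Order 1 then 2:
  1 Syncope: [papuwun] → [papwn]
  2 Voicing Between Vowels: no change — [papwn]
  result: [papwn]
Order 2 then 1:
  2 Voicing Between Vowels: [papuwun] → [pabuwun]
  1 Syncope: [pabuwun] → [pabwn]
  result: [pabwn]

2 then 1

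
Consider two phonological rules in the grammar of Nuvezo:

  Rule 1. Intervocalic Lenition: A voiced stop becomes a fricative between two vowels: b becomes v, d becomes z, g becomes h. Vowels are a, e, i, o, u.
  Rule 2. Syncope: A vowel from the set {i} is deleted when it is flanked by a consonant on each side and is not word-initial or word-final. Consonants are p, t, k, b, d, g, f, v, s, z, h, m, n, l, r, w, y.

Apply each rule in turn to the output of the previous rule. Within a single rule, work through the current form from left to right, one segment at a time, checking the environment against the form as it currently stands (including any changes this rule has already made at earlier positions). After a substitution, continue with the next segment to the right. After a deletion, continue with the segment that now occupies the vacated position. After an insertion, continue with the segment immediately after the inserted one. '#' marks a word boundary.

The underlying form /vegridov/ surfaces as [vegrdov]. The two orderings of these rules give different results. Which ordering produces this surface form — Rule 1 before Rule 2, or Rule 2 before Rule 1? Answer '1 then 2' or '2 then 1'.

2 then 1

Order 1 then 2:
  1 Intervocalic Lenition: [vegridov] → [vegrizov]
  2 Syncope: [vegrizov] → [vegrzov]
  result: [vegrzov]
Order 2 then 1:
  2 Syncope: [vegridov] → [vegrdov]
  1 Intervocalic Lenition: no change — [vegrdov]
  result: [vegrdov]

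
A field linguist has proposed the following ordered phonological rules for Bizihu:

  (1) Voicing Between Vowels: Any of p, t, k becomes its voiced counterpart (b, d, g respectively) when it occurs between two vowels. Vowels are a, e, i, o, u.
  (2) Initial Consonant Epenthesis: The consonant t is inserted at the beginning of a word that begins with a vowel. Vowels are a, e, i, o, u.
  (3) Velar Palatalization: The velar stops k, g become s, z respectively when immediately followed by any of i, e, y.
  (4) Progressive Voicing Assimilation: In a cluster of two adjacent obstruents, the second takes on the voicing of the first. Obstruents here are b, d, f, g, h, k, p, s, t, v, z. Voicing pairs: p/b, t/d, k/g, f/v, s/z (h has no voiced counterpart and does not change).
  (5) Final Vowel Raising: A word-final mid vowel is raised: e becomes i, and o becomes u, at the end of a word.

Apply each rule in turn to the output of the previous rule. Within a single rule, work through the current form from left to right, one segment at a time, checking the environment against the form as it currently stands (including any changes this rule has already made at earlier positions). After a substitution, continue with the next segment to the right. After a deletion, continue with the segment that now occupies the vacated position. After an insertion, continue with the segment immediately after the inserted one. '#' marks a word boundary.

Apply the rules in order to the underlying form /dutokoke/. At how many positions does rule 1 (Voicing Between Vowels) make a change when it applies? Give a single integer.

3

(1) Voicing Between Vowels: [dutokoke] → [dudogoge]
(2) Initial Consonant Epenthesis: no change — [dudogoge]
(3) Velar Palatalization: [dudogoge] → [dudogoze]
(4) Progressive Voicing Assimilation: no change — [dudogoze]
(5) Final Vowel Raising: [dudogoze] → [dudogozi]
Rule 1 changed 3 position(s).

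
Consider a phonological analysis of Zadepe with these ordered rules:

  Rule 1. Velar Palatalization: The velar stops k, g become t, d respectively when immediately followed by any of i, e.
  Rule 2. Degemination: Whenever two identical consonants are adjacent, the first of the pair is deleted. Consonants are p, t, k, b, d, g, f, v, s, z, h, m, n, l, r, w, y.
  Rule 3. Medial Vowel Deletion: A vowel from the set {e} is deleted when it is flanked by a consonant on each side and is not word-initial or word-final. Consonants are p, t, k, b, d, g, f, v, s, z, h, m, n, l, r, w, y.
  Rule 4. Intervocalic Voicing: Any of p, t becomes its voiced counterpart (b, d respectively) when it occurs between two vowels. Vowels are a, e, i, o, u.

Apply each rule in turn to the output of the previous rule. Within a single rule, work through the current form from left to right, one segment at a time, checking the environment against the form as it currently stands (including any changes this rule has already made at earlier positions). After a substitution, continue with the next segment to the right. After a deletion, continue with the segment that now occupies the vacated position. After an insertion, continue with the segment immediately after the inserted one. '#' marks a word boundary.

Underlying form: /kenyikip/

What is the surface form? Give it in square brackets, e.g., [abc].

[tnyidip]

Rule 1 Velar Palatalization: [kenyikip] → [tenyitip]
Rule 2 Degemination: no change — [tenyitip]
Rule 3 Medial Vowel Deletion: [tenyitip] → [tnyitip]
Rule 4 Intervocalic Voicing: [tnyitip] → [tnyidip]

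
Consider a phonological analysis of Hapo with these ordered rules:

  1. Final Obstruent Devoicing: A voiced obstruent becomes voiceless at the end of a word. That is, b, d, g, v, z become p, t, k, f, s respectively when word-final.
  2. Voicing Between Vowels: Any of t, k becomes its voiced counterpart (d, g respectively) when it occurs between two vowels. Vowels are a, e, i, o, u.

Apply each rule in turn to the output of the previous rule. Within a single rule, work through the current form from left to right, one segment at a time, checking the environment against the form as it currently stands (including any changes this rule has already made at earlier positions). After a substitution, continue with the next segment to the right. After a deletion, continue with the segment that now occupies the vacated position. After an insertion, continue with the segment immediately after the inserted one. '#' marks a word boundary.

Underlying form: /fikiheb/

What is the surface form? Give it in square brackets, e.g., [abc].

[figihep]

1 Final Obstruent Devoicing: [fikiheb] → [fikihep]
2 Voicing Between Vowels: [fikihep] → [figihep]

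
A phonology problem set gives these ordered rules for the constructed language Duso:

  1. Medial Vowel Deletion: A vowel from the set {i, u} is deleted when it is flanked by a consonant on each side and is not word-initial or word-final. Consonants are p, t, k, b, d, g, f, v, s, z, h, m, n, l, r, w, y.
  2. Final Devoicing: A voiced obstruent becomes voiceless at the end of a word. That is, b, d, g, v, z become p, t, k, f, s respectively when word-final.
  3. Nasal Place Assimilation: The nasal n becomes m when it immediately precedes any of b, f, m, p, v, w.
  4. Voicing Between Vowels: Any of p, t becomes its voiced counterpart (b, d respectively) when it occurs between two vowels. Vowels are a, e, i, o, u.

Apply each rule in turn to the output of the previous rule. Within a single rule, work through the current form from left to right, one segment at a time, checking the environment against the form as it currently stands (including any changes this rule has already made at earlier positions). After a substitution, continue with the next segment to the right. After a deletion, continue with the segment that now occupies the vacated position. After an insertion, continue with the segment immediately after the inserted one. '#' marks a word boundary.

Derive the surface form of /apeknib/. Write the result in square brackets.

[abekmp]

1 Medial Vowel Deletion: [apeknib] → [apeknb]
2 Final Devoicing: [apeknb] → [apeknp]
3 Nasal Place Assimilation: [apeknp] → [apekmp]
4 Voicing Between Vowels: [apekmp] → [abekmp]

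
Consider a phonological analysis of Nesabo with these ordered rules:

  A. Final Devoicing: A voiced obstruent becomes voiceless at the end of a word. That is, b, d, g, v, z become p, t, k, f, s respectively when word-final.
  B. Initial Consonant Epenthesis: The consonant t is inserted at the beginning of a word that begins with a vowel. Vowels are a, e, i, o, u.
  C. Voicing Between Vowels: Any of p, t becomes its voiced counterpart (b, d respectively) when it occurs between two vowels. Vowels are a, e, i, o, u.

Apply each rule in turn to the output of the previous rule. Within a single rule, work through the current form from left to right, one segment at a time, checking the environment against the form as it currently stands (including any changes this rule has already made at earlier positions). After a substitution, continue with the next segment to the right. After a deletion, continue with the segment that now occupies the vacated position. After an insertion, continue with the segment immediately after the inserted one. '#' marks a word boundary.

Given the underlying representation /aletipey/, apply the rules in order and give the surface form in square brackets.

A Final Devoicing: no change — [aletipey]
B Initial Consonant Epenthesis: [aletipey] → [taletipey]
C Voicing Between Vowels: [taletipey] → [taledibey]

[taledibey]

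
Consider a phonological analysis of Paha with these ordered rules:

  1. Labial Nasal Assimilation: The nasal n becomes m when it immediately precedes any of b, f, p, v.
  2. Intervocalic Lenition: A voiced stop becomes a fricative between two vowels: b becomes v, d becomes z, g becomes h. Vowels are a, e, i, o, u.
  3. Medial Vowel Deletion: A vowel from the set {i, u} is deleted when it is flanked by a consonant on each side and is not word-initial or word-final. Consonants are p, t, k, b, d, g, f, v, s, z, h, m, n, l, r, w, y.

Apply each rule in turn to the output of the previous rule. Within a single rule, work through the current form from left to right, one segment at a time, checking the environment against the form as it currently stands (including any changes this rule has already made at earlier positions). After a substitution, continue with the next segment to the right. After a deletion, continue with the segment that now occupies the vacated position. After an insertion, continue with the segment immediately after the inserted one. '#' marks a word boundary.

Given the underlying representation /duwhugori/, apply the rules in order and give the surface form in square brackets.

[dwhhori]

1 Labial Nasal Assimilation: no change — [duwhugori]
2 Intervocalic Lenition: [duwhugori] → [duwhuhori]
3 Medial Vowel Deletion: [duwhuhori] → [dwhhori]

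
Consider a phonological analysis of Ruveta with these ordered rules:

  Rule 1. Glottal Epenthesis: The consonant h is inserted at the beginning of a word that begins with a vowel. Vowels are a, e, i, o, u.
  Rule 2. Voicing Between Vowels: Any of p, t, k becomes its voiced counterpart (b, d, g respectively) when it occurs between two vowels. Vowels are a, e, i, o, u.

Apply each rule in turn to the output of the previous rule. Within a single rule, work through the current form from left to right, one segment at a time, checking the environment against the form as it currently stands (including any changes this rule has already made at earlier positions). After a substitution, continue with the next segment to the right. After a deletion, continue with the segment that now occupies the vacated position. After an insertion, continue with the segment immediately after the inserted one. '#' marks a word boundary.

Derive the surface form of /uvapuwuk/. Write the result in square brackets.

Rule 1 Glottal Epenthesis: [uvapuwuk] → [huvapuwuk]
Rule 2 Voicing Between Vowels: [huvapuwuk] → [huvabuwuk]

[huvabuwuk]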